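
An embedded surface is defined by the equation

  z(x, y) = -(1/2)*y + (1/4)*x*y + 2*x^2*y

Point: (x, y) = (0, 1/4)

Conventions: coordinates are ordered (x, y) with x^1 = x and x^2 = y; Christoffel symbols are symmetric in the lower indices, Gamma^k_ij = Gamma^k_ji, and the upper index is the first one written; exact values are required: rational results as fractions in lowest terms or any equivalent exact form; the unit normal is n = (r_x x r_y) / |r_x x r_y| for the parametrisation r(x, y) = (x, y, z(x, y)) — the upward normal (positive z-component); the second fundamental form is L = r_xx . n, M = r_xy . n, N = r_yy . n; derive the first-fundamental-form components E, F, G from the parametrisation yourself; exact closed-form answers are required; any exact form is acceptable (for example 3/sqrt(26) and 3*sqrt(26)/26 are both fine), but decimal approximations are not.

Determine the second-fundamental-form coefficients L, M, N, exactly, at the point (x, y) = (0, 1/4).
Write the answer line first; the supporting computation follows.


Answer: L = 16*sqrt(321)/321, M = 4*sqrt(321)/321, N = 0

z_x = 1/16, z_y = -1/2, z_xx = 1, z_xy = 1/4, z_yy = 0
E = 257/256, F = -1/32, G = 5/4; answer radicand W^2 = 321/256
unnormalised second-form numerators: l = 1, m = 1/4, n = 0; L = l/sqrt(321/256), and similarly M = m/sqrt(W^2), N = n/sqrt(W^2)


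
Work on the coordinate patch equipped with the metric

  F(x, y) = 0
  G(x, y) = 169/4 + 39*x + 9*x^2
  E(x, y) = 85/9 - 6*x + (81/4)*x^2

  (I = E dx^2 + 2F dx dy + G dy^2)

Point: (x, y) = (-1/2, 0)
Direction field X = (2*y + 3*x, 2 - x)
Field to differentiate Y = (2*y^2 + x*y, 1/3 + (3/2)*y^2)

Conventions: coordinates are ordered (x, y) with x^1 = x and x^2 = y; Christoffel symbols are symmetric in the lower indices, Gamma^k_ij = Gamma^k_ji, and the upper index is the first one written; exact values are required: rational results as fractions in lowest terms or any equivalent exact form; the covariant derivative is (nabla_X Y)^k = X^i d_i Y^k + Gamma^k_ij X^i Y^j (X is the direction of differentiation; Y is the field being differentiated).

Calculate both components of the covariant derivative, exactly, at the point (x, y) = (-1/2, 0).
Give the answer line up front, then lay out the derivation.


Answer: (nabla_X Y)^x = -19805/10084, (nabla_X Y)^y = -3/10

E = 2521/144, F = 0, G = 25 at the point
E_x = -105/4, E_y = 0, F_x = 0, F_y = 0, G_x = 30, G_y = 0
EG - F^2 = 63025/144;  g^inv = (144/63025) * [[25, 0], [0, 2521/144]]
first-kind symbols [ij,l] = (1/2)(d_i g_jl + d_j g_il - d_l g_ij): [xx,x] = E_x/2 = -105/8, [xx,y] = F_x - E_y/2 = 0, [xy,x] = E_y/2 = 0, [xy,y] = G_x/2 = 15, [yy,x] = F_y - G_x/2 = -15, [yy,y] = G_y/2 = 0
Gamma^x_ij = (G*[ij,x] - F*[ij,y])/(EG - F^2), Gamma^y_ij = (E*[ij,y] - F*[ij,x])/(EG - F^2)
Gamma_xxx = -1890/2521, Gamma_xxy = 0, Gamma_xyy = -2160/2521, Gamma_yxx = 0, Gamma_yxy = 3/5, Gamma_yyy = 0
X = (-3/2, 5/2), Y = (0, 1/3) at the point


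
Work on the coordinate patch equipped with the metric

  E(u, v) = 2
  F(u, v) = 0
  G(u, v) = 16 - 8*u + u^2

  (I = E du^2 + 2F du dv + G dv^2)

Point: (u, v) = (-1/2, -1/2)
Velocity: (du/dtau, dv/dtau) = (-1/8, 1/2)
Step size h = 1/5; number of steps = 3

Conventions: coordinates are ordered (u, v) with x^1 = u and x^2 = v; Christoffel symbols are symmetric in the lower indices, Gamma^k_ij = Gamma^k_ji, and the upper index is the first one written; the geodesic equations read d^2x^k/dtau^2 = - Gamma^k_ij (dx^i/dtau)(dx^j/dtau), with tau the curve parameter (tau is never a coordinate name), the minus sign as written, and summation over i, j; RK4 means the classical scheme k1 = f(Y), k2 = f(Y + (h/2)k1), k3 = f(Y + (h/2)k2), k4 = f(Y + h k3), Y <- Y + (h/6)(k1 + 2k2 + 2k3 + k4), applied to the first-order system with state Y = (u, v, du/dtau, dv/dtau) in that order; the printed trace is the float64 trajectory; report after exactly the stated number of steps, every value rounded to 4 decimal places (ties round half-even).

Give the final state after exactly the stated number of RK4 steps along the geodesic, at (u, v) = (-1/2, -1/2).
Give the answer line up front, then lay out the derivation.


Answer: u = -0.6735, v = -0.2091, du/dtau = -0.4473, dv/dtau = 0.4636

f(Y) = (du/dtau, dv/dtau, -Gamma^u_ij Y'^i Y'^j, -Gamma^v_ij Y'^i Y'^j) with the Gammas evaluated at the stage position; h = 0.200000; intermediate values shown to 6 dp
step 0: u = -0.5000, v = -0.5000, du/dtau = -0.1250, dv/dtau = 0.5000
step 1:
  k1: at (u, v) = (-0.500000, -0.500000), (du/dtau, dv/dtau) = (-0.125000, 0.500000); Gamma_uuu = 0.000000, Gamma_uuv = 0.000000, Gamma_uvv = 2.250000, Gamma_vuu = 0.000000, Gamma_vuv = -0.222222, Gamma_vvv = 0.000000; k1 = (-0.125000, 0.500000, -0.562500, -0.027778)
  k2: at (u, v) = (-0.512500, -0.450000), (du/dtau, dv/dtau) = (-0.181250, 0.497222); Gamma_uuu = 0.000000, Gamma_uuv = 0.000000, Gamma_uvv = 2.256250, Gamma_vuu = 0.000000, Gamma_vuv = -0.221607, Gamma_vvv = 0.000000; k2 = (-0.181250, 0.497222, -0.557813, -0.039943)
  k3: at (u, v) = (-0.518125, -0.450278), (du/dtau, dv/dtau) = (-0.180781, 0.496006); Gamma_uuu = 0.000000, Gamma_uuv = 0.000000, Gamma_uvv = 2.259062, Gamma_vuu = 0.000000, Gamma_vuv = -0.221331, Gamma_vvv = 0.000000; k3 = (-0.180781, 0.496006, -0.555778, -0.039693)
  k4: at (u, v) = (-0.536156, -0.400799), (du/dtau, dv/dtau) = (-0.236156, 0.492061); Gamma_uuu = 0.000000, Gamma_uuv = 0.000000, Gamma_uvv = 2.268078, Gamma_vuu = 0.000000, Gamma_vuv = -0.220451, Gamma_vvv = 0.000000; k4 = (-0.236156, 0.492061, -0.549157, -0.051234)
  Y <- Y + (h/6)(k1 + 2k2 + 2k3 + k4): u = -0.5362, v = -0.4007, du/dtau = -0.2363, dv/dtau = 0.4921
step 2:
  k1: at (u, v) = (-0.536174, -0.400716), (du/dtau, dv/dtau) = (-0.236295, 0.492057); Gamma_uuu = 0.000000, Gamma_uuv = 0.000000, Gamma_uvv = 2.268087, Gamma_vuu = 0.000000, Gamma_vuv = -0.220450, Gamma_vvv = 0.000000; k1 = (-0.236295, 0.492057, -0.549150, -0.051264)
  k2: at (u, v) = (-0.559803, -0.351510), (du/dtau, dv/dtau) = (-0.291210, 0.486931); Gamma_uuu = 0.000000, Gamma_uuv = 0.000000, Gamma_uvv = 2.279902, Gamma_vuu = 0.000000, Gamma_vuv = -0.219308, Gamma_vvv = 0.000000; k2 = (-0.291210, 0.486931, -0.540568, -0.062195)
  k3: at (u, v) = (-0.565295, -0.352023), (du/dtau, dv/dtau) = (-0.290351, 0.485838); Gamma_uuu = 0.000000, Gamma_uuv = 0.000000, Gamma_uvv = 2.282647, Gamma_vuu = 0.000000, Gamma_vuv = -0.219044, Gamma_vvv = 0.000000; k3 = (-0.290351, 0.485838, -0.538792, -0.061798)
  k4: at (u, v) = (-0.594244, -0.303549), (du/dtau, dv/dtau) = (-0.344053, 0.479698); Gamma_uuu = 0.000000, Gamma_uuv = 0.000000, Gamma_uvv = 2.297122, Gamma_vuu = 0.000000, Gamma_vuv = -0.217664, Gamma_vvv = 0.000000; k4 = (-0.344053, 0.479698, -0.528590, -0.071847)
  Y <- Y + (h/6)(k1 + 2k2 + 2k3 + k4): u = -0.5943, v = -0.3035, du/dtau = -0.3442, dv/dtau = 0.4797
step 3:
  k1: at (u, v) = (-0.594290, -0.303473), (du/dtau, dv/dtau) = (-0.344177, 0.479687); Gamma_uuu = 0.000000, Gamma_uuv = 0.000000, Gamma_uvv = 2.297145, Gamma_vuu = 0.000000, Gamma_vuv = -0.217662, Gamma_vvv = 0.000000; k1 = (-0.344177, 0.479687, -0.528573, -0.071871)
  k2: at (u, v) = (-0.628707, -0.255504), (du/dtau, dv/dtau) = (-0.397034, 0.472500); Gamma_uuu = 0.000000, Gamma_uuv = 0.000000, Gamma_uvv = 2.314354, Gamma_vuu = 0.000000, Gamma_vuv = -0.216043, Gamma_vvv = 0.000000; k2 = (-0.397034, 0.472500, -0.516694, -0.081059)
  k3: at (u, v) = (-0.633993, -0.256223), (du/dtau, dv/dtau) = (-0.395846, 0.471581); Gamma_uuu = 0.000000, Gamma_uuv = 0.000000, Gamma_uvv = 2.316996, Gamma_vuu = 0.000000, Gamma_vuv = -0.215797, Gamma_vvv = 0.000000; k3 = (-0.395846, 0.471581, -0.515275, -0.080567)
  k4: at (u, v) = (-0.673459, -0.209157), (du/dtau, dv/dtau) = (-0.447232, 0.463574); Gamma_uuu = 0.000000, Gamma_uuv = 0.000000, Gamma_uvv = 2.336729, Gamma_vuu = 0.000000, Gamma_vuv = -0.213974, Gamma_vvv = 0.000000; k4 = (-0.447232, 0.463574, -0.502165, -0.088724)
  Y <- Y + (h/6)(k1 + 2k2 + 2k3 + k4): u = -0.6735, v = -0.2091, du/dtau = -0.4473, dv/dtau = 0.4636


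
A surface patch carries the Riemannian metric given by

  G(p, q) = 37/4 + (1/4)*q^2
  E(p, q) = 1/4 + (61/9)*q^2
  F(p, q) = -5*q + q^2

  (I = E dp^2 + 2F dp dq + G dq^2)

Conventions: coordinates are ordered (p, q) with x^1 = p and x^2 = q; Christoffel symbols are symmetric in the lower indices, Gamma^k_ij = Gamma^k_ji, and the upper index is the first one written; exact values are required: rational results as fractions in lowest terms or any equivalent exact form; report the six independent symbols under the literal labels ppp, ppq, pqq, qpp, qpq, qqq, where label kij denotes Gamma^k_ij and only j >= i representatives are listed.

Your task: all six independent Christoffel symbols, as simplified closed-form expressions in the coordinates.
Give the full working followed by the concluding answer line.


E = 1/4 + (61/9)*q^2; F = -5*q + q^2; G = 37/4 + (1/4)*q^2
Gamma^k_ij = (1/2) g^{kl} (d_i g_jl + d_j g_il - d_l g_ij), with g^inv = (1/(EG-F^2)) [[G, -F], [-F, E]]
first partials: E_p = 0, E_q = (122/9)*q, F_p = 0, F_q = -5 + 2*q, G_p = 0, G_q = (1/2)*q
D = EG - F^2 = 37/16 + (5437/144)*q^2 + 10*q^3 + (25/36)*q^4
expanded: Gamma^p_pp = (G E_p - 2F F_p + F E_q)/(2D), Gamma^p_pq = (G E_q - F G_p)/(2D), Gamma^p_qq = (2G F_q - G G_p - F G_q)/(2D), Gamma^q_pp = (2E F_p - E E_q - F E_p)/(2D), Gamma^q_pq = (E G_p - F E_q)/(2D), Gamma^q_qq = (E G_q - 2F F_q + F G_p)/(2D); substitute and cancel common factors

Answer: Gamma_ppp = (976*q^3 - 4880*q^2)/(100*q^4 + 1440*q^3 + 5437*q^2 + 333), Gamma_ppq = (244*q^3 + 9028*q)/(100*q^4 + 1440*q^3 + 5437*q^2 + 333), Gamma_pqq = (36*q^3 + 2664*q - 6660)/(100*q^4 + 1440*q^3 + 5437*q^2 + 333), Gamma_qpp = (-59536*q^3 - 2196*q)/(900*q^4 + 12960*q^3 + 48933*q^2 + 2997), Gamma_qpq = (-976*q^3 + 4880*q^2)/(100*q^4 + 1440*q^3 + 5437*q^2 + 333), Gamma_qqq = (-44*q^3 + 2160*q^2 - 3591*q)/(100*q^4 + 1440*q^3 + 5437*q^2 + 333)


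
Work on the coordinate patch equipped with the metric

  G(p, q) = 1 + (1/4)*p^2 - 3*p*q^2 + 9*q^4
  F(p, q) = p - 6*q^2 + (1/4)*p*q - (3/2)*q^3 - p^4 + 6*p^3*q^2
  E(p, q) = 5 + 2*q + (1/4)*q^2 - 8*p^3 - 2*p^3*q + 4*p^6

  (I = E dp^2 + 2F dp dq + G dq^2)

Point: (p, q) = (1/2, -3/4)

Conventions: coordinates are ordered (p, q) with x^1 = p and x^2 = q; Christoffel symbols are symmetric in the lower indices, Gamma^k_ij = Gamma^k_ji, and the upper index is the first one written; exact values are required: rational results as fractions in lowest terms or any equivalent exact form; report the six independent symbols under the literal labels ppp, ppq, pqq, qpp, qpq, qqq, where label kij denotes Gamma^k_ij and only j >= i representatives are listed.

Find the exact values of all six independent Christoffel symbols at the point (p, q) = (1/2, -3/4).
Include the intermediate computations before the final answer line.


E = 185/64, F = -253/128, G = 785/256 at the point
E_p = -33/8, E_q = 11/8, F_p = 91/32, F_q = 175/32, G_p = -23/16, G_q = -207/16
EG - F^2 = 1269/256;  g^inv = (256/1269) * [[785/256, 253/128], [253/128, 185/64]]
first-kind symbols [ij,l] = (1/2)(d_i g_jl + d_j g_il - d_l g_ij): [pp,p] = E_p/2 = -33/16, [pp,q] = F_p - E_q/2 = 69/32, [pq,p] = E_q/2 = 11/16, [pq,q] = G_p/2 = -23/32, [qq,p] = F_q - G_p/2 = 99/16, [qq,q] = G_q/2 = -207/32
Gamma^p_ij = (G*[ij,p] - F*[ij,q])/(EG - F^2), Gamma^q_ij = (E*[ij,q] - F*[ij,p])/(EG - F^2)

Answer: Gamma_ppp = -176/423, Gamma_ppq = 176/1269, Gamma_pqq = 176/141, Gamma_qpp = 184/423, Gamma_qpq = -184/1269, Gamma_qqq = -184/141


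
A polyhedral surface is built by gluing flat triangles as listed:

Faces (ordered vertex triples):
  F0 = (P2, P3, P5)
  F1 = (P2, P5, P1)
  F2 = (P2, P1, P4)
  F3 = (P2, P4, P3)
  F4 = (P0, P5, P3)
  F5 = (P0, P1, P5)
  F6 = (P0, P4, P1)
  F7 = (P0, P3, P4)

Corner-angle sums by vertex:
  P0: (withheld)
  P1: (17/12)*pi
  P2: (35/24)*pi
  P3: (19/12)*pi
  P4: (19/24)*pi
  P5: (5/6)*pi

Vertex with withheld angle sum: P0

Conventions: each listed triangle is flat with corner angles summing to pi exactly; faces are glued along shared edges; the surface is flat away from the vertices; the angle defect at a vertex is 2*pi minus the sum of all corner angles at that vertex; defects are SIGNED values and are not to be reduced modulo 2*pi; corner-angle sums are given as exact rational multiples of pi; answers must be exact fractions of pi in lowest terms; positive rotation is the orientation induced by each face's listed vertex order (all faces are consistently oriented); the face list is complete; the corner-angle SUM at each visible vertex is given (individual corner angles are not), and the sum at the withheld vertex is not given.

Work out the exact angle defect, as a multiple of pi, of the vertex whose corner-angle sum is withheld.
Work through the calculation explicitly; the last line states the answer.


V = 6, E = 12, F = 8; chi = V - E + F = 2
Gauss-Bonnet: total defect = 2*pi*chi = 4*pi; visible defects sum to (47/12)*pi

Answer: defect(P0) = pi/12


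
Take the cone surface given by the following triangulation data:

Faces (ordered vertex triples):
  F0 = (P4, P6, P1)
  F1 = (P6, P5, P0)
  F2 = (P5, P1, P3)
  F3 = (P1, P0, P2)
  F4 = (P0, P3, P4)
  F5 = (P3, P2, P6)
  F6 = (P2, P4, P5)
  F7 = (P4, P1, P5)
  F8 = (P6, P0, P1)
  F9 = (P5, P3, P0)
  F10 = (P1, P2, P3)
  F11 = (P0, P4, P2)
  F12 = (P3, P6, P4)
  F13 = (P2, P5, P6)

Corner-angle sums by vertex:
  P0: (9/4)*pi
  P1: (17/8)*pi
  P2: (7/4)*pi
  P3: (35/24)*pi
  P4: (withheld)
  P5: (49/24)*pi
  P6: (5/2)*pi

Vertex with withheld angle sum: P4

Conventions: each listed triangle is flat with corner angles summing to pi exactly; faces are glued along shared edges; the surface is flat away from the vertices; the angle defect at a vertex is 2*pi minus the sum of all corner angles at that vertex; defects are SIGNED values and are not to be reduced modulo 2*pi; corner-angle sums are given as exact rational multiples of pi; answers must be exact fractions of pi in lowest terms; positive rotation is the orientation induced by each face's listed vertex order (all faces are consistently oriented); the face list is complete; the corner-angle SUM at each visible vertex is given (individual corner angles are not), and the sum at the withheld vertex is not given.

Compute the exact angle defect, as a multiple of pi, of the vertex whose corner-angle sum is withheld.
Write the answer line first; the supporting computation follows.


Answer: defect(P4) = pi/8

V = 7, E = 21, F = 14; chi = V - E + F = 0
Gauss-Bonnet: total defect = 2*pi*chi = 0; visible defects sum to -pi/8


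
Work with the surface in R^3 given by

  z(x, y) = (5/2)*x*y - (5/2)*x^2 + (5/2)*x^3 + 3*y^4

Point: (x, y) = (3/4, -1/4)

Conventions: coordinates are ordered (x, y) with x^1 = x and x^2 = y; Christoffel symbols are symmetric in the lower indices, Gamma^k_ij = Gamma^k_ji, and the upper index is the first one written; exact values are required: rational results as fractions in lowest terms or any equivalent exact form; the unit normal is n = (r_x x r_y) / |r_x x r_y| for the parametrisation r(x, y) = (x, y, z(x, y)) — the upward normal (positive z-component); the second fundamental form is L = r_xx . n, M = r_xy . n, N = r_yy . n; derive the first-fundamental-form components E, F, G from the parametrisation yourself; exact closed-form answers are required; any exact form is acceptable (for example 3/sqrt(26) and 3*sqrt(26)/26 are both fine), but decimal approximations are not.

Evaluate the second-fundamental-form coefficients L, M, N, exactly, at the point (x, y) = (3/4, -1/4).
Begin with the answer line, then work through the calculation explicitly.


Answer: L = 40*sqrt(3965)/793, M = 16*sqrt(3965)/793, N = 72*sqrt(3965)/3965

z_x = -5/32, z_y = 27/16, z_xx = 25/4, z_xy = 5/2, z_yy = 9/4
E = 1049/1024, F = -135/512, G = 985/256; answer radicand W^2 = 3965/1024
unnormalised second-form numerators: l = 25/4, m = 5/2, n = 9/4; L = l/sqrt(3965/1024), and similarly M = m/sqrt(W^2), N = n/sqrt(W^2)


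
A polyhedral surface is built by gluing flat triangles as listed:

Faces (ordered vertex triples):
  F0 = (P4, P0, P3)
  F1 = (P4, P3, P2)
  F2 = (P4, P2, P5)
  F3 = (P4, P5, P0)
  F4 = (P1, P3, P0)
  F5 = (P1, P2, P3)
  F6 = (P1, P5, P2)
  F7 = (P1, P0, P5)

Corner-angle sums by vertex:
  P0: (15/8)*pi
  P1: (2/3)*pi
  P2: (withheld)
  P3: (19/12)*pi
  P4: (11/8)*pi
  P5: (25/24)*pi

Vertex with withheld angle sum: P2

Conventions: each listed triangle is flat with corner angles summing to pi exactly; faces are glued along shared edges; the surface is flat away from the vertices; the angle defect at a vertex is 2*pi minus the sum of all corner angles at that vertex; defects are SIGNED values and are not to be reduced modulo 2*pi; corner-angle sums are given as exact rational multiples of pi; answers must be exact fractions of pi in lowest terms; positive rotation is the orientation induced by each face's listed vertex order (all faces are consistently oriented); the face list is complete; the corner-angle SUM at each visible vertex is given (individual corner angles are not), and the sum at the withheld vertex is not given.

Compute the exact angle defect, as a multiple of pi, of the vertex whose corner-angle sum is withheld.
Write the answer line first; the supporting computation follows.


Answer: defect(P2) = (13/24)*pi

V = 6, E = 12, F = 8; chi = V - E + F = 2
Gauss-Bonnet: total defect = 2*pi*chi = 4*pi; visible defects sum to (83/24)*pi


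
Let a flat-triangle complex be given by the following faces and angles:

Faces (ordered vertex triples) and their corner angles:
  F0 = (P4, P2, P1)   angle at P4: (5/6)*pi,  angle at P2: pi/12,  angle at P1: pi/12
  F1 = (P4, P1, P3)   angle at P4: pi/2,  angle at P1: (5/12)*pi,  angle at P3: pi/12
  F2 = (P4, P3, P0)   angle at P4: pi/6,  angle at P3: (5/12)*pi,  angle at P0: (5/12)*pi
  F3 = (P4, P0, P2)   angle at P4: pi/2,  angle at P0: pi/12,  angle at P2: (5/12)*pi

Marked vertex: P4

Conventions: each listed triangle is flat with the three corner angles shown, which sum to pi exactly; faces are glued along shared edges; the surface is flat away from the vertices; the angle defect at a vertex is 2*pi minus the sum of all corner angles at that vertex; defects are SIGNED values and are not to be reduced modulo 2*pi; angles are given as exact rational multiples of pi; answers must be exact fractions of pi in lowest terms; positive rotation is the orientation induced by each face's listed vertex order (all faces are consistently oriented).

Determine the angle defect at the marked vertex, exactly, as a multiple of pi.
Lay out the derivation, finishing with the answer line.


Sum of corner angles at P4: 2*pi
defect = 2*pi - 2*pi

Answer: defect(P4) = 0


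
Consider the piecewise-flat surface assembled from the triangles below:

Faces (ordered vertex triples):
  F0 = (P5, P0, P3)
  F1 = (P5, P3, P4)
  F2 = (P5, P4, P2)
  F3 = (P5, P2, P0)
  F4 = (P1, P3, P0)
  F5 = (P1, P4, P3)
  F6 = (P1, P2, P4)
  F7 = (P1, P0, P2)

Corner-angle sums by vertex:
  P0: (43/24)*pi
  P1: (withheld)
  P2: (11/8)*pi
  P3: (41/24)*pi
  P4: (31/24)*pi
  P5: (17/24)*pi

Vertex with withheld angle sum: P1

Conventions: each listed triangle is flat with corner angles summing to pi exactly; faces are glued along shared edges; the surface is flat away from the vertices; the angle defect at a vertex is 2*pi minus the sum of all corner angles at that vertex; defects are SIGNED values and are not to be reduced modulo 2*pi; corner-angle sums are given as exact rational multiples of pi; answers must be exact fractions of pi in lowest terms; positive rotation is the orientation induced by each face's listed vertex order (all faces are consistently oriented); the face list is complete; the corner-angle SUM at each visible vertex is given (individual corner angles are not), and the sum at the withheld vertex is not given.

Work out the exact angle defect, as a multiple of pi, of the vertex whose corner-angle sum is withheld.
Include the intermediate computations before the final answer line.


V = 6, E = 12, F = 8; chi = V - E + F = 2
Gauss-Bonnet: total defect = 2*pi*chi = 4*pi; visible defects sum to (25/8)*pi

Answer: defect(P1) = (7/8)*pi


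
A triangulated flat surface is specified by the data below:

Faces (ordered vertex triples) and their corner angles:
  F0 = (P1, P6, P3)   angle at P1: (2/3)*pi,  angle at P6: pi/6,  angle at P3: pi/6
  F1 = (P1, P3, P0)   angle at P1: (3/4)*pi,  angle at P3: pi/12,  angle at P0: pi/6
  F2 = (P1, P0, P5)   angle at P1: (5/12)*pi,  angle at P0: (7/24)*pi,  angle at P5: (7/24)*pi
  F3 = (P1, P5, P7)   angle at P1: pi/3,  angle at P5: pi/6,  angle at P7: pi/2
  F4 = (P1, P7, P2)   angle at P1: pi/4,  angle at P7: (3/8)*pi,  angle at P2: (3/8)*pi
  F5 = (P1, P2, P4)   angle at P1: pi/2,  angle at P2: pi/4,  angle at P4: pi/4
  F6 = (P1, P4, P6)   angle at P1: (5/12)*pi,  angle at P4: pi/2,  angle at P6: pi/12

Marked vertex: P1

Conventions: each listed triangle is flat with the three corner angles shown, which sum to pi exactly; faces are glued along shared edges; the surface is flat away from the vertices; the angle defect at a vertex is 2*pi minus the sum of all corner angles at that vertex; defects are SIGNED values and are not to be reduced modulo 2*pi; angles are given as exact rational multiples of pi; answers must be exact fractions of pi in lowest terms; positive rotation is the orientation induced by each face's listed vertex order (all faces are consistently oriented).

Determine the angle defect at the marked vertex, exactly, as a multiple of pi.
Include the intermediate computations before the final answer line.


Sum of corner angles at P1: (10/3)*pi
defect = 2*pi - (10/3)*pi

Answer: defect(P1) = (-4/3)*pi


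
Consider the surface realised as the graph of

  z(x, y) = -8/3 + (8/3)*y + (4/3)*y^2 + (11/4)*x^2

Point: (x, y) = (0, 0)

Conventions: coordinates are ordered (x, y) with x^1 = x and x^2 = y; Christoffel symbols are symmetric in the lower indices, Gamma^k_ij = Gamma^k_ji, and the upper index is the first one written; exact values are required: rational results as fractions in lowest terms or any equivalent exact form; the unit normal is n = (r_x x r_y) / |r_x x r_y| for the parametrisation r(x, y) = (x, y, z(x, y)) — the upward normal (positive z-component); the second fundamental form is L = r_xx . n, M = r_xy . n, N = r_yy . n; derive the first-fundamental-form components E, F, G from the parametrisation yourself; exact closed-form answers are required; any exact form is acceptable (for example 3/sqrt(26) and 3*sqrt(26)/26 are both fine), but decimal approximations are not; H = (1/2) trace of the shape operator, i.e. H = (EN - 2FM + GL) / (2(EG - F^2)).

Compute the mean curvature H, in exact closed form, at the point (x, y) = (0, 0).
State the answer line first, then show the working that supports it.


Answer: H = 2553*sqrt(73)/21316

z_x = 0, z_y = 8/3, z_xx = 11/2, z_xy = 0, z_yy = 8/3
E = 1, F = 0, G = 73/9; answer radicand W^2 = 73/9
unnormalised second-form numerators: l = 11/2, m = 0, n = 8/3; L = l/sqrt(73/9), and similarly M = m/sqrt(W^2), N = n/sqrt(W^2)
H = (E*n - 2*F*m + G*l) / (2*(EG - F^2)*sqrt(W^2)); E*n - 2*F*m + G*l = 851/18, EG - F^2 = 73/9, so H = (851/292)/sqrt(73/9)


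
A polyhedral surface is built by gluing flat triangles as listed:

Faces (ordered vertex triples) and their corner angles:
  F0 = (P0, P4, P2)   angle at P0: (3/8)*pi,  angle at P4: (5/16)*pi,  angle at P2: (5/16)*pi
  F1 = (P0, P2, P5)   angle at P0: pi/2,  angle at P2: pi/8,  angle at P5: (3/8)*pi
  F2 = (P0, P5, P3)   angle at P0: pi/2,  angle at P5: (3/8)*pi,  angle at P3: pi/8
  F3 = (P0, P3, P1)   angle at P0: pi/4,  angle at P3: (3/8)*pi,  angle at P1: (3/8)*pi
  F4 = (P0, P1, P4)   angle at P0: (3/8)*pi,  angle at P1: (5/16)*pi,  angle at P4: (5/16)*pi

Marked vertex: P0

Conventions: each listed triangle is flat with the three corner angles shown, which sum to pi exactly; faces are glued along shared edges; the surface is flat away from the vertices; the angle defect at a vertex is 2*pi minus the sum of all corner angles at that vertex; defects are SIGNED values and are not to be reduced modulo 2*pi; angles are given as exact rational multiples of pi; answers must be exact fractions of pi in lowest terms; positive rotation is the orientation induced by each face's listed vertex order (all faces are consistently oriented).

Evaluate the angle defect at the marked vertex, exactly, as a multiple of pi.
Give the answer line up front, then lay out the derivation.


Answer: defect(P0) = 0

Sum of corner angles at P0: 2*pi
defect = 2*pi - 2*pi


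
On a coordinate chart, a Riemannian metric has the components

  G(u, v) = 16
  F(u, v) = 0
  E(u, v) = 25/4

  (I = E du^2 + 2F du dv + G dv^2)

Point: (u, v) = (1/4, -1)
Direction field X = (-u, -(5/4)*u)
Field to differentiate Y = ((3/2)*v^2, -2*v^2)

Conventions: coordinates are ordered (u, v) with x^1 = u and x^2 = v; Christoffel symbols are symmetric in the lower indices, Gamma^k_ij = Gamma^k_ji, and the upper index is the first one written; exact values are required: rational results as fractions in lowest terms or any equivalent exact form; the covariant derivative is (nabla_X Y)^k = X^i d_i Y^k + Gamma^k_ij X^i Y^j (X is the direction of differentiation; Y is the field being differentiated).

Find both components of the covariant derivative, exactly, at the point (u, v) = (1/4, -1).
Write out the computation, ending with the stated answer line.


E = 25/4, F = 0, G = 16 at the point
E_u = 0, E_v = 0, F_u = 0, F_v = 0, G_u = 0, G_v = 0
EG - F^2 = 100;  g^inv = (1/100) * [[16, 0], [0, 25/4]]
first-kind symbols [ij,l] = (1/2)(d_i g_jl + d_j g_il - d_l g_ij): [uu,u] = E_u/2 = 0, [uu,v] = F_u - E_v/2 = 0, [uv,u] = E_v/2 = 0, [uv,v] = G_u/2 = 0, [vv,u] = F_v - G_u/2 = 0, [vv,v] = G_v/2 = 0
Gamma^u_ij = (G*[ij,u] - F*[ij,v])/(EG - F^2), Gamma^v_ij = (E*[ij,v] - F*[ij,u])/(EG - F^2)
Gamma_uuu = 0, Gamma_uuv = 0, Gamma_uvv = 0, Gamma_vuu = 0, Gamma_vuv = 0, Gamma_vvv = 0
X = (-1/4, -5/16), Y = (3/2, -2) at the point

Answer: (nabla_X Y)^u = 15/16, (nabla_X Y)^v = -5/4


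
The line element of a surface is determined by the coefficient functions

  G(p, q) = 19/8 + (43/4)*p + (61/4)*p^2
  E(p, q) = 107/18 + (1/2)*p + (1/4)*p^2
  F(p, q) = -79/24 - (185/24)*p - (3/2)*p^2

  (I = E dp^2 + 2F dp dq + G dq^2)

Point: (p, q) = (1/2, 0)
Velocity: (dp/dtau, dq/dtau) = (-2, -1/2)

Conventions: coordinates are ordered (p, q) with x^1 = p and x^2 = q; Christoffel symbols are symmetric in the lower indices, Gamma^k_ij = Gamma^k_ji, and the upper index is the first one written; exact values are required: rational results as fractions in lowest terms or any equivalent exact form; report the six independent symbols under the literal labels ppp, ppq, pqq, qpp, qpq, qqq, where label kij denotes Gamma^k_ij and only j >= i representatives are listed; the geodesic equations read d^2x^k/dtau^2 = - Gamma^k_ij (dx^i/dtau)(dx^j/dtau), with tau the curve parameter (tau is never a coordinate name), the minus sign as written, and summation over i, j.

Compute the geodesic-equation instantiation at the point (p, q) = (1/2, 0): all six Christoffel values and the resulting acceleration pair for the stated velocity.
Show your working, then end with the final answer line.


E = 901/144, F = -361/48, G = 185/16 at the point
E_p = 3/4, E_q = 0, F_p = -221/24, F_q = 0, G_p = 26, G_q = 0
EG - F^2 = 9091/576;  g^inv = (576/9091) * [[185/16, 361/48], [361/48, 901/144]]
first-kind symbols [ij,l] = (1/2)(d_i g_jl + d_j g_il - d_l g_ij): [pp,p] = E_p/2 = 3/8, [pp,q] = F_p - E_q/2 = -221/24, [pq,p] = E_q/2 = 0, [pq,q] = G_p/2 = 13, [qq,p] = F_q - G_p/2 = -13, [qq,q] = G_q/2 = 0
Gamma^p_ij = (G*[ij,p] - F*[ij,q])/(EG - F^2), Gamma^q_ij = (E*[ij,q] - F*[ij,p])/(EG - F^2)
Gamma_ppp = -37393/9091, Gamma_ppq = 56316/9091, Gamma_pqq = -86580/9091, Gamma_qpp = -94687/27273, Gamma_qpq = 46852/9091, Gamma_qqq = -56316/9091
d^2p/dtau^2 = -(Gamma_ppp*(-2)^2 + 2*Gamma_ppq*(-2)*(-1/2) + Gamma_pqq*(-1/2)^2) = 58585/9091
d^2q/dtau^2 = -(Gamma_qpp*(-2)^2 + 2*Gamma_qpq*(-2)*(-1/2) + Gamma_qqq*(-1/2)^2) = 139873/27273

Answer: Gamma_ppp = -37393/9091, Gamma_ppq = 56316/9091, Gamma_pqq = -86580/9091, Gamma_qpp = -94687/27273, Gamma_qpq = 46852/9091, Gamma_qqq = -56316/9091; accelerations (d^2p/dtau^2, d^2q/dtau^2) = (58585/9091, 139873/27273)


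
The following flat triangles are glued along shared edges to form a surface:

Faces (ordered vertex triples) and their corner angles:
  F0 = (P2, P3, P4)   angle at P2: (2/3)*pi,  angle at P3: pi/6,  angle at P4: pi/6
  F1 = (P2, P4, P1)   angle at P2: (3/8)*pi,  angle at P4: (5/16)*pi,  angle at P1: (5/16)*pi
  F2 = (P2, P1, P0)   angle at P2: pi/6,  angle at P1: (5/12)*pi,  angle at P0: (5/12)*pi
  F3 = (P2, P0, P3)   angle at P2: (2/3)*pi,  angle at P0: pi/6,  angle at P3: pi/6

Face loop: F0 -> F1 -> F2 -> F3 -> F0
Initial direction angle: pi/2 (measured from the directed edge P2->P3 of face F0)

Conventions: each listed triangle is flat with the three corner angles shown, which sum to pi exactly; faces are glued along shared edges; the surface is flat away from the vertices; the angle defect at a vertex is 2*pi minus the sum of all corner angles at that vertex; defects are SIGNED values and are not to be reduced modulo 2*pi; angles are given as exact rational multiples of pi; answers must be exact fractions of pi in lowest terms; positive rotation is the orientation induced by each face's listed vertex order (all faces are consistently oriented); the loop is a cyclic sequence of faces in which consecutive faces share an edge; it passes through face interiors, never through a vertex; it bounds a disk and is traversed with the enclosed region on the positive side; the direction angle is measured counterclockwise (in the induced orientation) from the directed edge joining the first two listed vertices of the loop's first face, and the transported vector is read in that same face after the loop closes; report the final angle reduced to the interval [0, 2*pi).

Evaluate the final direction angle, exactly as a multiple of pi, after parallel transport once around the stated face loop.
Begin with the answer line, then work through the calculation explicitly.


Answer: final direction angle = (5/8)*pi

enclosed vertex P2: corner angles sum to (15/8)*pi, defect = 2*pi - (15/8)*pi = pi/8
adding the enclosed defects to the starting angle (mod 2*pi, induced orientation) gives the holonomy
final angle = pi/2 + pi/8 = (5/8)*pi (mod 2*pi)


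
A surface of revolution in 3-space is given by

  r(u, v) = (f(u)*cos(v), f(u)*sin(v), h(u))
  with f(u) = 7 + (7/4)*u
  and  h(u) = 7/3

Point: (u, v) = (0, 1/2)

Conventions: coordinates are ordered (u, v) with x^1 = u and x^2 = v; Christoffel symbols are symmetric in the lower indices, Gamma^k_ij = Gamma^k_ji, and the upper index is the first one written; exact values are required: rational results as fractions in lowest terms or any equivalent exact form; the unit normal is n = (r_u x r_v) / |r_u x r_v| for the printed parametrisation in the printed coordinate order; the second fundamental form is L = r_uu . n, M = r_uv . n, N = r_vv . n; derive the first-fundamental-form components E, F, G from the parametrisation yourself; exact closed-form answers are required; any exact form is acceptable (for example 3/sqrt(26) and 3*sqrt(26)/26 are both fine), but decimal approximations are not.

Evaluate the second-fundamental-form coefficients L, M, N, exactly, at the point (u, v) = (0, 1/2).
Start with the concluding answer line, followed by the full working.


Answer: L = 0, M = 0, N = 0

f = 7, f' = 7/4, f'' = 0, h' = 0, h'' = 0
E = 49/16, F = 0, G = 49; answer radicand W^2 = 49/16
unnormalised second-form numerators: l = 0, m = 0, n = 0; L = l/sqrt(49/16), and similarly M = m/sqrt(W^2), N = n/sqrt(W^2)


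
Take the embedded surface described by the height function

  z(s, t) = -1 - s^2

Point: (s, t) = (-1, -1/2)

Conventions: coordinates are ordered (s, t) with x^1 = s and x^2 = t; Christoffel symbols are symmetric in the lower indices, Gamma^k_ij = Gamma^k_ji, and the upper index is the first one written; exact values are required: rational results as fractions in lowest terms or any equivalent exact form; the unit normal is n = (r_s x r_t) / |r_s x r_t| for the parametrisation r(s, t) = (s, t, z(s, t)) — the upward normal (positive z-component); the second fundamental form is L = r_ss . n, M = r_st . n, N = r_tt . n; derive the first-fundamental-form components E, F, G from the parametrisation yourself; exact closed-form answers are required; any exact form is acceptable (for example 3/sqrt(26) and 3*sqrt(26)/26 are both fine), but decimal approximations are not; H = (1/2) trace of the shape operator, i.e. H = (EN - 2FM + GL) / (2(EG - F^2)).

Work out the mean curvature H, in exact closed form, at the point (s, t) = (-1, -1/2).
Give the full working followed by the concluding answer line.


z_s = 2, z_t = 0, z_ss = -2, z_st = 0, z_tt = 0
E = 5, F = 0, G = 1; answer radicand W^2 = 5
unnormalised second-form numerators: l = -2, m = 0, n = 0; L = l/sqrt(5), and similarly M = m/sqrt(W^2), N = n/sqrt(W^2)
H = (E*n - 2*F*m + G*l) / (2*(EG - F^2)*sqrt(W^2)); E*n - 2*F*m + G*l = -2, EG - F^2 = 5, so H = (-1/5)/sqrt(5)

Answer: H = -sqrt(5)/25


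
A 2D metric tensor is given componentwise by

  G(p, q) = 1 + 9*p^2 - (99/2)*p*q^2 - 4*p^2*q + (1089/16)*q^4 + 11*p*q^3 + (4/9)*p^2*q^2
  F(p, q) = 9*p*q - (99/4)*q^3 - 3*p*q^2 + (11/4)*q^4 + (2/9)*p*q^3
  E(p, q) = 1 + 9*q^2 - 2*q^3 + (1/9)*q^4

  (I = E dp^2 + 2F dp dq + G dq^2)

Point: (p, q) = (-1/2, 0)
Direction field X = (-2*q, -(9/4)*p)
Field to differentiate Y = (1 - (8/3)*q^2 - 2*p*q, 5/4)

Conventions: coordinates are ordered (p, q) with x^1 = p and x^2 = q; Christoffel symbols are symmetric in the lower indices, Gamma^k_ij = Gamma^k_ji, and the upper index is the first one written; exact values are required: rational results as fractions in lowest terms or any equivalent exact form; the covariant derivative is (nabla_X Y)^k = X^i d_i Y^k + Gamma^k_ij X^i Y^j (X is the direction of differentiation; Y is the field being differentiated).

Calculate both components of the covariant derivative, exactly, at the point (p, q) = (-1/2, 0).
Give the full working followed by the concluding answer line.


E = 1, F = 0, G = 13/4 at the point
E_p = 0, E_q = 0, F_p = 0, F_q = -9/2, G_p = -9, G_q = -1
EG - F^2 = 13/4;  g^inv = (4/13) * [[13/4, 0], [0, 1]]
first-kind symbols [ij,l] = (1/2)(d_i g_jl + d_j g_il - d_l g_ij): [pp,p] = E_p/2 = 0, [pp,q] = F_p - E_q/2 = 0, [pq,p] = E_q/2 = 0, [pq,q] = G_p/2 = -9/2, [qq,p] = F_q - G_p/2 = 0, [qq,q] = G_q/2 = -1/2
Gamma^p_ij = (G*[ij,p] - F*[ij,q])/(EG - F^2), Gamma^q_ij = (E*[ij,q] - F*[ij,p])/(EG - F^2)
Gamma_ppp = 0, Gamma_ppq = 0, Gamma_pqq = 0, Gamma_qpp = 0, Gamma_qpq = -18/13, Gamma_qqq = -2/13
X = (0, 9/8), Y = (1, 5/4) at the point

Answer: (nabla_X Y)^p = 9/8, (nabla_X Y)^q = -369/208


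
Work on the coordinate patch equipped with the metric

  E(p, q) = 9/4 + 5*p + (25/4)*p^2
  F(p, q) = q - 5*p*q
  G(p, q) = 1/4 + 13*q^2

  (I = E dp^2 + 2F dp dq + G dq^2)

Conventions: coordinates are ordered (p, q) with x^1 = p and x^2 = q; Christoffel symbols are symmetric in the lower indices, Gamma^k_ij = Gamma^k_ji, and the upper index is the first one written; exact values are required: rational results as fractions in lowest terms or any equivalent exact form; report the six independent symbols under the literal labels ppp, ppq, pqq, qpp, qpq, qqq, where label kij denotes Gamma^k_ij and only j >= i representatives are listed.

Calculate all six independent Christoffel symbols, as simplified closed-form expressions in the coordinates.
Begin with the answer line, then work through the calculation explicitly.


Answer: Gamma_ppp = (900*p*q^2 + 25*p + 600*q^2 + 10)/(900*p^2*q^2 + 25*p^2 + 1200*p*q^2 + 20*p + 452*q^2 + 9), Gamma_ppq = 0, Gamma_pqq = (4 - 20*p)/(900*p^2*q^2 + 25*p^2 + 1200*p*q^2 + 20*p + 452*q^2 + 9), Gamma_qpp = (-300*p*q - 220*q)/(900*p^2*q^2 + 25*p^2 + 1200*p*q^2 + 20*p + 452*q^2 + 9), Gamma_qpq = 0, Gamma_qqq = (900*p^2*q + 1200*p*q + 452*q)/(900*p^2*q^2 + 25*p^2 + 1200*p*q^2 + 20*p + 452*q^2 + 9)

E = 9/4 + 5*p + (25/4)*p^2; F = q - 5*p*q; G = 1/4 + 13*q^2
Gamma^k_ij = (1/2) g^{kl} (d_i g_jl + d_j g_il - d_l g_ij), with g^inv = (1/(EG-F^2)) [[G, -F], [-F, E]]
first partials: E_p = 5 + (25/2)*p, E_q = 0, F_p = -5*q, F_q = 1 - 5*p, G_p = 0, G_q = 26*q
D = EG - F^2 = 9/16 + (5/4)*p + (113/4)*q^2 + (25/16)*p^2 + 75*p*q^2 + (225/4)*p^2*q^2
expanded: Gamma^p_pp = (G E_p - 2F F_p + F E_q)/(2D), Gamma^p_pq = (G E_q - F G_p)/(2D), Gamma^p_qq = (2G F_q - G G_p - F G_q)/(2D), Gamma^q_pp = (2E F_p - E E_q - F E_p)/(2D), Gamma^q_pq = (E G_p - F E_q)/(2D), Gamma^q_qq = (E G_q - 2F F_q + F G_p)/(2D); substitute and cancel common factors


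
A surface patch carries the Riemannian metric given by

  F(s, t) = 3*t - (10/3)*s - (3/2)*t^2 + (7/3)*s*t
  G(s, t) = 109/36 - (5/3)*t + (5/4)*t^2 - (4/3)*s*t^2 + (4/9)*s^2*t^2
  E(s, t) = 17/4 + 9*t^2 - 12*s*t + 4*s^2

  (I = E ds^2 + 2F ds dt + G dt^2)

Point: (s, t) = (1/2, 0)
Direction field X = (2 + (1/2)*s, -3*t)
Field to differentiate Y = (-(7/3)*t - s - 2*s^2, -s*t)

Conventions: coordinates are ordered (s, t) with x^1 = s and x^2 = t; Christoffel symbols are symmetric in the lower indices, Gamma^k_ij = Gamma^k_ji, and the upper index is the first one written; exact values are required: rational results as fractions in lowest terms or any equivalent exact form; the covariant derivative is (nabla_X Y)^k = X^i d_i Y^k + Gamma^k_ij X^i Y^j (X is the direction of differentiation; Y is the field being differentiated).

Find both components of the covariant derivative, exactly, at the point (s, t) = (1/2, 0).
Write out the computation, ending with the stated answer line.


E = 21/4, F = -5/3, G = 109/36 at the point
E_s = 4, E_t = -6, F_s = -10/3, F_t = 25/6, G_s = 0, G_t = -5/3
EG - F^2 = 1889/144;  g^inv = (144/1889) * [[109/36, 5/3], [5/3, 21/4]]
first-kind symbols [ij,l] = (1/2)(d_i g_jl + d_j g_il - d_l g_ij): [ss,s] = E_s/2 = 2, [ss,t] = F_s - E_t/2 = -1/3, [st,s] = E_t/2 = -3, [st,t] = G_s/2 = 0, [tt,s] = F_t - G_s/2 = 25/6, [tt,t] = G_t/2 = -5/6
Gamma^s_ij = (G*[ij,s] - F*[ij,t])/(EG - F^2), Gamma^t_ij = (E*[ij,t] - F*[ij,s])/(EG - F^2)
Gamma_sss = 792/1889, Gamma_sst = -1308/1889, Gamma_stt = 4850/5667, Gamma_tss = 228/1889, Gamma_tst = -720/1889, Gamma_ttt = 370/1889
X = (9/4, 0), Y = (-1, 0) at the point

Answer: (nabla_X Y)^s = -58131/7556, (nabla_X Y)^t = -513/1889


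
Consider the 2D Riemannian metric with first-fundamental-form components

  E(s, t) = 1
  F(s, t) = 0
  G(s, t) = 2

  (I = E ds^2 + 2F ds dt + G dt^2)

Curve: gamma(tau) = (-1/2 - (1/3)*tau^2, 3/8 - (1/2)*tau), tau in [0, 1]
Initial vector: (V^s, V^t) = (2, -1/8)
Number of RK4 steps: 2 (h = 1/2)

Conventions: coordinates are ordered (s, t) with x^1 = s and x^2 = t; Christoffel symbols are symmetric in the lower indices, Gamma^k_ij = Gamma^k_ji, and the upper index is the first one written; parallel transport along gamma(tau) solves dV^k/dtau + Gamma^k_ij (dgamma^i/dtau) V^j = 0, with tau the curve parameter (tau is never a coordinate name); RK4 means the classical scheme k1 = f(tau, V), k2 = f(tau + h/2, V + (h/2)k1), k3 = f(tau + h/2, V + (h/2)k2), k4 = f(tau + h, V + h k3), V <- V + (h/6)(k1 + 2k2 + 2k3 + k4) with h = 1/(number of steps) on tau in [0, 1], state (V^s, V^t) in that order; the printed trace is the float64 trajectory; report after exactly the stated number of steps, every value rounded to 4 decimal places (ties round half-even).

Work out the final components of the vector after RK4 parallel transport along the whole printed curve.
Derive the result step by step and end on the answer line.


gamma'(tau) = (-(2/3)*tau, -1/2); f(tau, V)^k = -Gamma^k_ij(gamma(tau)) gamma'^i(tau) V^j; h = 1/2; intermediate values shown to 6 dp
curve data and Christoffel symbols at the stage parameters:
  tau = 0.000000: gamma = (-0.500000, 0.375000), gamma' = (0.000000, -0.500000); Gamma_sss = 0.000000, Gamma_sst = 0.000000, Gamma_stt = 0.000000, Gamma_tss = 0.000000, Gamma_tst = 0.000000, Gamma_ttt = 0.000000
  tau = 0.250000: gamma = (-0.520833, 0.250000), gamma' = (-0.166667, -0.500000); Gamma_sss = 0.000000, Gamma_sst = 0.000000, Gamma_stt = 0.000000, Gamma_tss = 0.000000, Gamma_tst = 0.000000, Gamma_ttt = 0.000000
  tau = 0.500000: gamma = (-0.583333, 0.125000), gamma' = (-0.333333, -0.500000); Gamma_sss = 0.000000, Gamma_sst = 0.000000, Gamma_stt = 0.000000, Gamma_tss = 0.000000, Gamma_tst = 0.000000, Gamma_ttt = 0.000000
  tau = 0.750000: gamma = (-0.687500, 0.000000), gamma' = (-0.500000, -0.500000); Gamma_sss = 0.000000, Gamma_sst = 0.000000, Gamma_stt = 0.000000, Gamma_tss = 0.000000, Gamma_tst = 0.000000, Gamma_ttt = 0.000000
  tau = 1.000000: gamma = (-0.833333, -0.125000), gamma' = (-0.666667, -0.500000); Gamma_sss = 0.000000, Gamma_sst = 0.000000, Gamma_stt = 0.000000, Gamma_tss = 0.000000, Gamma_tst = 0.000000, Gamma_ttt = 0.000000
step 0: V^s = 2.0000, V^t = -0.1250
step 1: k1 = (0.000000, 0.000000), k2 = (0.000000, 0.000000), k3 = (0.000000, 0.000000), k4 = (0.000000, 0.000000); V <- V + (h/6)(k1 + 2k2 + 2k3 + k4): V^s = 2.0000, V^t = -0.1250
step 2: k1 = (0.000000, 0.000000), k2 = (0.000000, 0.000000), k3 = (0.000000, 0.000000), k4 = (0.000000, 0.000000); V <- V + (h/6)(k1 + 2k2 + 2k3 + k4): V^s = 2.0000, V^t = -0.1250

Answer: V^s = 2.0000, V^t = -0.1250
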